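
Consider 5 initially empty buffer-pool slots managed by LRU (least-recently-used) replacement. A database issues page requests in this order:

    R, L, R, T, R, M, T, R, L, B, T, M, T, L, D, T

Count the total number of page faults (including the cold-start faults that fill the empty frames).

6

R -> miss, frames {R}
L -> miss, frames {R,L}
R -> hit
T -> miss, frames {L,R,T}
R -> hit
M -> miss, frames {L,T,R,M}
T -> hit
R -> hit
L -> hit
B -> miss, frames {M,T,R,L,B}
T -> hit
M -> hit
T -> hit
L -> hit
D -> miss, evict R, frames {B,M,T,L,D}
T -> hit
Page faults: 6.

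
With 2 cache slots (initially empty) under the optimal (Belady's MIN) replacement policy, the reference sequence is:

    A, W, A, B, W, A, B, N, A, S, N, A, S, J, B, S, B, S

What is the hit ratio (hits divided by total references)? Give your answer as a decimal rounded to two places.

A: miss, frames (A)
W: miss, frames (A W)
A: hit
B: miss, evict A, frames (W B)
W: hit
A: miss, evict W, frames (B A)
B: hit
N: miss, evict B, frames (A N)
A: hit
S: miss, evict A, frames (N S)
N: hit
A: miss, evict N, frames (S A)
S: hit
J: miss, evict A, frames (S J)
B: miss, evict J, frames (S B)
S: hit
B: hit
S: hit
Hits: 9 of 18 references → 9/18 = 0.5000.

0.50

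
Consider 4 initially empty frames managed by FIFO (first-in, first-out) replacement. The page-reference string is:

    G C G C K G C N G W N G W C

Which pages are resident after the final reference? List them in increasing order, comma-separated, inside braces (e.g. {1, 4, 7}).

G: miss, frames (G)
C: miss, frames (G C)
G: hit
C: hit
K: miss, frames (G C K)
G: hit
C: hit
N: miss, frames (G C K N)
G: hit
W: miss, evict G, frames (C K N W)
N: hit
G: miss, evict C, frames (K N W G)
W: hit
C: miss, evict K, frames (N W G C)

{C, G, N, W}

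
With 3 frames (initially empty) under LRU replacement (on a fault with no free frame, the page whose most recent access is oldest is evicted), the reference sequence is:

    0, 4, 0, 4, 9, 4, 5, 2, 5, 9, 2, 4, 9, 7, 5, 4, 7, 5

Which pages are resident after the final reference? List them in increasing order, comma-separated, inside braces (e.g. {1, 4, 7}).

{4, 5, 7}

0 -> miss, frames {0}
4 -> miss, frames {0,4}
0 -> hit
4 -> hit
9 -> miss, frames {0,4,9}
4 -> hit
5 -> miss, evict 0, frames {9,4,5}
2 -> miss, evict 9, frames {4,5,2}
5 -> hit
9 -> miss, evict 4, frames {2,5,9}
2 -> hit
4 -> miss, evict 5, frames {9,2,4}
9 -> hit
7 -> miss, evict 2, frames {4,9,7}
5 -> miss, evict 4, frames {9,7,5}
4 -> miss, evict 9, frames {7,5,4}
7 -> hit
5 -> hit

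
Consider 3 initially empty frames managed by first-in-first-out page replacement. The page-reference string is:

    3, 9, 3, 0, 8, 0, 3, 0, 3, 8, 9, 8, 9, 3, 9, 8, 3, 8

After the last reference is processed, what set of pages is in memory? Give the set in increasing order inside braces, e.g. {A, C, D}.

{3, 8, 9}

3 -> fault, frames (3)
9 -> fault, frames (3 9)
3 -> hit
0 -> fault, frames (3 9 0)
8 -> fault, evict 3, frames (9 0 8)
0 -> hit
3 -> fault, evict 9, frames (0 8 3)
0 -> hit
3 -> hit
8 -> hit
9 -> fault, evict 0, frames (8 3 9)
8 -> hit
9 -> hit
3 -> hit
9 -> hit
8 -> hit
3 -> hit
8 -> hit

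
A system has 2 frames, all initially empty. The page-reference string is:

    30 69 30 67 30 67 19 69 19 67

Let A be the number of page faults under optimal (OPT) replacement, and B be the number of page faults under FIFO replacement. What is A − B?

-1

Under OPT: F F . F . . F F . F → 6 faults.
Under FIFO: F F . F F . F F . F → 7 faults.
A − B = 6 − 7 = -1.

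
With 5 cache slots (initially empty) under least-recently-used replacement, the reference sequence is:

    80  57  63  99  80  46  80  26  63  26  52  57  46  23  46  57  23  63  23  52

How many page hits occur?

9

80 → miss, frames {80}
57 → miss, frames {80,57}
63 → miss, frames {80,57,63}
99 → miss, frames {80,57,63,99}
80 → hit
46 → miss, frames {57,63,99,80,46}
80 → hit
26 → miss, evict 57, frames {63,99,46,80,26}
63 → hit
26 → hit
52 → miss, evict 99, frames {46,80,63,26,52}
57 → miss, evict 46, frames {80,63,26,52,57}
46 → miss, evict 80, frames {63,26,52,57,46}
23 → miss, evict 63, frames {26,52,57,46,23}
46 → hit
57 → hit
23 → hit
63 → miss, evict 26, frames {52,46,57,23,63}
23 → hit
52 → hit
Hits: 9.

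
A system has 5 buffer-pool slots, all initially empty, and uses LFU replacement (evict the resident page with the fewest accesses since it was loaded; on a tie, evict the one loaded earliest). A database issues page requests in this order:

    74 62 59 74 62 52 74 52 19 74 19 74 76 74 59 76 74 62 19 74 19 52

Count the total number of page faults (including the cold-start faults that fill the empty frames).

74 -> fault, frames (74)
62 -> fault, frames (74 62)
59 -> fault, frames (74 62 59)
74 -> hit
62 -> hit
52 -> fault, frames (74 62 59 52)
74 -> hit
52 -> hit
19 -> fault, frames (74 62 59 52 19)
74 -> hit
19 -> hit
74 -> hit
76 -> fault, evict 59, frames (74 62 52 19 76)
74 -> hit
59 -> fault, evict 76, frames (74 62 52 19 59)
76 -> fault, evict 59, frames (74 62 52 19 76)
74 -> hit
62 -> hit
19 -> hit
74 -> hit
19 -> hit
52 -> hit
Page faults: 8.

8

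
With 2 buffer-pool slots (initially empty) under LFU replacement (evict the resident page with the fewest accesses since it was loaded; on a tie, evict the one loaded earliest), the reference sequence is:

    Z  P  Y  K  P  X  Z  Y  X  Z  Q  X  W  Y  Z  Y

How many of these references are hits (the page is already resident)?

1

Z: fault, frames [Z]
P: fault, frames [Z, P]
Y: fault, evict Z, frames [P, Y]
K: fault, evict P, frames [Y, K]
P: fault, evict Y, frames [K, P]
X: fault, evict K, frames [P, X]
Z: fault, evict P, frames [X, Z]
Y: fault, evict X, frames [Z, Y]
X: fault, evict Z, frames [Y, X]
Z: fault, evict Y, frames [X, Z]
Q: fault, evict X, frames [Z, Q]
X: fault, evict Z, frames [Q, X]
W: fault, evict Q, frames [X, W]
Y: fault, evict X, frames [W, Y]
Z: fault, evict W, frames [Y, Z]
Y: hit
Hits: 1.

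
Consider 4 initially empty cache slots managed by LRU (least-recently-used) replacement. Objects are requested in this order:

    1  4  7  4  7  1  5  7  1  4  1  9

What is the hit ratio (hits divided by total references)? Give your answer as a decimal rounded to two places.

1: miss, frames {1}
4: miss, frames {1,4}
7: miss, frames {1,4,7}
4: hit
7: hit
1: hit
5: miss, frames {4,7,1,5}
7: hit
1: hit
4: hit
1: hit
9: miss, evict 5, frames {7,4,1,9}
Hits: 7 of 12 references → 7/12 = 0.5833.

0.58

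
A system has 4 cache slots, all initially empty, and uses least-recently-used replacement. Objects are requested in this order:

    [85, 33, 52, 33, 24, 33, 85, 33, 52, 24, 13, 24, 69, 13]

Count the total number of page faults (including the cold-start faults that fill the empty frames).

6

85: miss, frames {85}
33: miss, frames {85,33}
52: miss, frames {85,33,52}
33: hit
24: miss, frames {85,52,33,24}
33: hit
85: hit
33: hit
52: hit
24: hit
13: miss, evict 85, frames {33,52,24,13}
24: hit
69: miss, evict 33, frames {52,13,24,69}
13: hit
Page faults: 6.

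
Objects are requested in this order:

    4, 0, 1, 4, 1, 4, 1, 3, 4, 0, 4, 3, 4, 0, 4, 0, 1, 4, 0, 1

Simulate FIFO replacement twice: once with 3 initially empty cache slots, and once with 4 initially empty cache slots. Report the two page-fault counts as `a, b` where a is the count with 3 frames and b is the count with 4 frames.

7, 4

3 frames: F F F . . . . F F F . . . . . . F . . . → 7 faults.
4 frames: F F F . . . . F . . . . . . . . . . . . → 4 faults.
4 < 7: adding a frame reduced faults, as is typical.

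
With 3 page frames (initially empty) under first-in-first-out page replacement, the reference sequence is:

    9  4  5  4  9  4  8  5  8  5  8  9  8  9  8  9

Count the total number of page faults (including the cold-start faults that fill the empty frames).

5

9 → miss, frames [9]
4 → miss, frames [9, 4]
5 → miss, frames [9, 4, 5]
4 → hit
9 → hit
4 → hit
8 → miss, evict 9, frames [4, 5, 8]
5 → hit
8 → hit
5 → hit
8 → hit
9 → miss, evict 4, frames [5, 8, 9]
8 → hit
9 → hit
8 → hit
9 → hit
Page faults: 5.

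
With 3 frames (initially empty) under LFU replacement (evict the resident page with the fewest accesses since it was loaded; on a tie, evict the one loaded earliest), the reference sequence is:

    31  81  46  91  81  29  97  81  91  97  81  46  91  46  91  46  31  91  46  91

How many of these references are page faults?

16

31: miss, frames (31)
81: miss, frames (31 81)
46: miss, frames (31 81 46)
91: miss, evict 31, frames (81 46 91)
81: hit
29: miss, evict 46, frames (81 91 29)
97: miss, evict 91, frames (81 29 97)
81: hit
91: miss, evict 29, frames (81 97 91)
97: hit
81: hit
46: miss, evict 91, frames (81 97 46)
91: miss, evict 46, frames (81 97 91)
46: miss, evict 91, frames (81 97 46)
91: miss, evict 46, frames (81 97 91)
46: miss, evict 91, frames (81 97 46)
31: miss, evict 46, frames (81 97 31)
91: miss, evict 31, frames (81 97 91)
46: miss, evict 91, frames (81 97 46)
91: miss, evict 46, frames (81 97 91)
Page faults: 16.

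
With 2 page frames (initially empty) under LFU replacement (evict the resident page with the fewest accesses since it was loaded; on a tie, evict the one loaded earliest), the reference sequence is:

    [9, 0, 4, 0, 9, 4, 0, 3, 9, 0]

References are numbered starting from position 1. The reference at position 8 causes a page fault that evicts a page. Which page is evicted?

4

pos 1: 9 → miss, frames {9}
pos 2: 0 → miss, frames {9,0}
pos 3: 4 → miss, evict 9, frames {0,4}
pos 4: 0 → hit
pos 5: 9 → miss, evict 4, frames {0,9}
pos 6: 4 → miss, evict 9, frames {0,4}
pos 7: 0 → hit
pos 8: 3 → miss, evict 4, frames {0,3}
At position 8, page 4 is evicted.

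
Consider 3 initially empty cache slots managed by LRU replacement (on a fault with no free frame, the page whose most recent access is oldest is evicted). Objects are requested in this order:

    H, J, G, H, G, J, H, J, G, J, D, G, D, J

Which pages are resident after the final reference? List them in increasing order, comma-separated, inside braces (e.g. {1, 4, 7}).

{D, G, J}

H: miss, frames (H)
J: miss, frames (H J)
G: miss, frames (H J G)
H: hit
G: hit
J: hit
H: hit
J: hit
G: hit
J: hit
D: miss, evict H, frames (G J D)
G: hit
D: hit
J: hit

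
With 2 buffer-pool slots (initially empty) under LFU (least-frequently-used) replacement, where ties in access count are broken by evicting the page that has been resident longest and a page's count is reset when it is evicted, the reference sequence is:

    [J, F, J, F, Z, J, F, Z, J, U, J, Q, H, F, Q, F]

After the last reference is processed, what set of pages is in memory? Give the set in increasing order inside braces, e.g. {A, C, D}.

{F, Q}

J → miss, frames [J]
F → miss, frames [J, F]
J → hit
F → hit
Z → miss, evict J, frames [F, Z]
J → miss, evict Z, frames [F, J]
F → hit
Z → miss, evict J, frames [F, Z]
J → miss, evict Z, frames [F, J]
U → miss, evict J, frames [F, U]
J → miss, evict U, frames [F, J]
Q → miss, evict J, frames [F, Q]
H → miss, evict Q, frames [F, H]
F → hit
Q → miss, evict H, frames [F, Q]
F → hit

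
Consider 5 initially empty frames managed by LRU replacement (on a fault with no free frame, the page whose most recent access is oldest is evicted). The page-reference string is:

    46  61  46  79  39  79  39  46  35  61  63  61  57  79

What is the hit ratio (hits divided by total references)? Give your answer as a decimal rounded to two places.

0.43

46: miss, frames [46]
61: miss, frames [46, 61]
46: hit
79: miss, frames [61, 46, 79]
39: miss, frames [61, 46, 79, 39]
79: hit
39: hit
46: hit
35: miss, frames [61, 79, 39, 46, 35]
61: hit
63: miss, evict 79, frames [39, 46, 35, 61, 63]
61: hit
57: miss, evict 39, frames [46, 35, 63, 61, 57]
79: miss, evict 46, frames [35, 63, 61, 57, 79]
Hits: 6 of 14 references → 6/14 = 0.4286.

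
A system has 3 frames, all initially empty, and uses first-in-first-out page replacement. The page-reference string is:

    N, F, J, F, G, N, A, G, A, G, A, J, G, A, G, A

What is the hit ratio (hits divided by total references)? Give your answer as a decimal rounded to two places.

N -> fault, frames (N)
F -> fault, frames (N F)
J -> fault, frames (N F J)
F -> hit
G -> fault, evict N, frames (F J G)
N -> fault, evict F, frames (J G N)
A -> fault, evict J, frames (G N A)
G -> hit
A -> hit
G -> hit
A -> hit
J -> fault, evict G, frames (N A J)
G -> fault, evict N, frames (A J G)
A -> hit
G -> hit
A -> hit
Hits: 8 of 16 references → 8/16 = 0.5000.

0.50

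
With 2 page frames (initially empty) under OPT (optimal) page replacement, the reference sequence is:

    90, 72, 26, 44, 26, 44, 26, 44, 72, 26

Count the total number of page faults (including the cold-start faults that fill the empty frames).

5

90 -> miss, frames [90]
72 -> miss, frames [90, 72]
26 -> miss, evict 90, frames [72, 26]
44 -> miss, evict 72, frames [26, 44]
26 -> hit
44 -> hit
26 -> hit
44 -> hit
72 -> miss, evict 44, frames [26, 72]
26 -> hit
Page faults: 5.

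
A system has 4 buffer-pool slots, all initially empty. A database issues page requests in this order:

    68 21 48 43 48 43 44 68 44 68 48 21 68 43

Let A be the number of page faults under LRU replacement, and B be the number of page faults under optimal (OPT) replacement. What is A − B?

Under LRU: F F F F . . F F . . . F . F → 8 faults.
Under OPT: F F F F . . F . . . . . . F → 6 faults.
A − B = 8 − 6 = 2.

2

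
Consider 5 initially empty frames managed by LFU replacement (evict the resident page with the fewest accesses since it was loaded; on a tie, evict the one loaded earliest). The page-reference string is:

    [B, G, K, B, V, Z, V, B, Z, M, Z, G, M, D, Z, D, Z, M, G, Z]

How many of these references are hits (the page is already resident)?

11

B → fault, frames {B}
G → fault, frames {B,G}
K → fault, frames {B,G,K}
B → hit
V → fault, frames {B,G,K,V}
Z → fault, frames {B,G,K,V,Z}
V → hit
B → hit
Z → hit
M → fault, evict G, frames {B,K,V,Z,M}
Z → hit
G → fault, evict K, frames {B,V,Z,M,G}
M → hit
D → fault, evict G, frames {B,V,Z,M,D}
Z → hit
D → hit
Z → hit
M → hit
G → fault, evict V, frames {B,Z,M,D,G}
Z → hit
Hits: 11.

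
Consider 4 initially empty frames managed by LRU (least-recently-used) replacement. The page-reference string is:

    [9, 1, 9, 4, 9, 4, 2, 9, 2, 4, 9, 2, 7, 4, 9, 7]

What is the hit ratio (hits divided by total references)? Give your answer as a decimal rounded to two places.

9: fault, frames {9}
1: fault, frames {9,1}
9: hit
4: fault, frames {1,9,4}
9: hit
4: hit
2: fault, frames {1,9,4,2}
9: hit
2: hit
4: hit
9: hit
2: hit
7: fault, evict 1, frames {4,9,2,7}
4: hit
9: hit
7: hit
Hits: 11 of 16 references → 11/16 = 0.6875.

0.69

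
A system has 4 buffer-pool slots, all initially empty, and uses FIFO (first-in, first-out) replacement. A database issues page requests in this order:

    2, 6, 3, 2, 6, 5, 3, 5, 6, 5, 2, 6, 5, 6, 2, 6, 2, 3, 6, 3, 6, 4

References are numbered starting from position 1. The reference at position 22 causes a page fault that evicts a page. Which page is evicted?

2

pos 1: 2 → miss, frames {2}
pos 2: 6 → miss, frames {2,6}
pos 3: 3 → miss, frames {2,6,3}
pos 4: 2 → hit
pos 5: 6 → hit
pos 6: 5 → miss, frames {2,6,3,5}
pos 7: 3 → hit
pos 8: 5 → hit
pos 9: 6 → hit
pos 10: 5 → hit
pos 11: 2 → hit
pos 12: 6 → hit
pos 13: 5 → hit
pos 14: 6 → hit
pos 15: 2 → hit
pos 16: 6 → hit
pos 17: 2 → hit
pos 18: 3 → hit
pos 19: 6 → hit
pos 20: 3 → hit
pos 21: 6 → hit
pos 22: 4 → miss, evict 2, frames {6,3,5,4}
At position 22, page 2 is evicted.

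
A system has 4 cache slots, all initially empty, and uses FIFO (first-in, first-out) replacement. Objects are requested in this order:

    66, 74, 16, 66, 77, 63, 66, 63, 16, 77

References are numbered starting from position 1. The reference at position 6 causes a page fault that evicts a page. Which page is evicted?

66

pos 1: 66 → miss, frames (66)
pos 2: 74 → miss, frames (66 74)
pos 3: 16 → miss, frames (66 74 16)
pos 4: 66 → hit
pos 5: 77 → miss, frames (66 74 16 77)
pos 6: 63 → miss, evict 66, frames (74 16 77 63)
At position 6, page 66 is evicted.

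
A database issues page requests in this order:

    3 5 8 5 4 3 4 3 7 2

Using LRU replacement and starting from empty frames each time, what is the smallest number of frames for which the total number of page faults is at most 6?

4

f=1: 10 faults
f=2: 7 faults
f=3: 7 faults
f=4: 6 faults
f=5: 6 faults
f=6: 6 faults
Smallest f with faults ≤ 6 is 4.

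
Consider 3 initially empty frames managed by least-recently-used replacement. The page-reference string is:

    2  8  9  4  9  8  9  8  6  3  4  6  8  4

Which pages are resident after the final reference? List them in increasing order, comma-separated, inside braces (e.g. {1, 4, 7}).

{4, 6, 8}

2 -> fault, frames [2]
8 -> fault, frames [2, 8]
9 -> fault, frames [2, 8, 9]
4 -> fault, evict 2, frames [8, 9, 4]
9 -> hit
8 -> hit
9 -> hit
8 -> hit
6 -> fault, evict 4, frames [9, 8, 6]
3 -> fault, evict 9, frames [8, 6, 3]
4 -> fault, evict 8, frames [6, 3, 4]
6 -> hit
8 -> fault, evict 3, frames [4, 6, 8]
4 -> hit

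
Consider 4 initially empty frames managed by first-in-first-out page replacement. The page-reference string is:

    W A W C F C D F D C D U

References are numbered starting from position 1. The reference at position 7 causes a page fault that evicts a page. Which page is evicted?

W

pos 1: W -> miss, frames (W)
pos 2: A -> miss, frames (W A)
pos 3: W -> hit
pos 4: C -> miss, frames (W A C)
pos 5: F -> miss, frames (W A C F)
pos 6: C -> hit
pos 7: D -> miss, evict W, frames (A C F D)
At position 7, page W is evicted.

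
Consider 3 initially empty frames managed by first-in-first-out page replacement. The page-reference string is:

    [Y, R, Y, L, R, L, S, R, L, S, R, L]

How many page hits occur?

8

Y: miss, frames {Y}
R: miss, frames {Y,R}
Y: hit
L: miss, frames {Y,R,L}
R: hit
L: hit
S: miss, evict Y, frames {R,L,S}
R: hit
L: hit
S: hit
R: hit
L: hit
Hits: 8.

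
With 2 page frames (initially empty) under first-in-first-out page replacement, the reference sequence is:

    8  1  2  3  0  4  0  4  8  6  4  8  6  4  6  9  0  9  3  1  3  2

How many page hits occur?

8 → fault, frames [8]
1 → fault, frames [8, 1]
2 → fault, evict 8, frames [1, 2]
3 → fault, evict 1, frames [2, 3]
0 → fault, evict 2, frames [3, 0]
4 → fault, evict 3, frames [0, 4]
0 → hit
4 → hit
8 → fault, evict 0, frames [4, 8]
6 → fault, evict 4, frames [8, 6]
4 → fault, evict 8, frames [6, 4]
8 → fault, evict 6, frames [4, 8]
6 → fault, evict 4, frames [8, 6]
4 → fault, evict 8, frames [6, 4]
6 → hit
9 → fault, evict 6, frames [4, 9]
0 → fault, evict 4, frames [9, 0]
9 → hit
3 → fault, evict 9, frames [0, 3]
1 → fault, evict 0, frames [3, 1]
3 → hit
2 → fault, evict 3, frames [1, 2]
Hits: 5.

5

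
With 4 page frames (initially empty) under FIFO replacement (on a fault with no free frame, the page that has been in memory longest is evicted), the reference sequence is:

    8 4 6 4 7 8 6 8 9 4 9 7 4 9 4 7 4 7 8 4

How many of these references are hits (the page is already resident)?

8: miss, frames [8]
4: miss, frames [8, 4]
6: miss, frames [8, 4, 6]
4: hit
7: miss, frames [8, 4, 6, 7]
8: hit
6: hit
8: hit
9: miss, evict 8, frames [4, 6, 7, 9]
4: hit
9: hit
7: hit
4: hit
9: hit
4: hit
7: hit
4: hit
7: hit
8: miss, evict 4, frames [6, 7, 9, 8]
4: miss, evict 6, frames [7, 9, 8, 4]
Hits: 13.

13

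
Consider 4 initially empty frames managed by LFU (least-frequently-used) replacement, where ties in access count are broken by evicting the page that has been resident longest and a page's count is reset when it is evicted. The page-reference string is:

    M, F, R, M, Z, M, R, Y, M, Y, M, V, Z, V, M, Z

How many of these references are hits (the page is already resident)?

7

M -> miss, frames [M]
F -> miss, frames [M, F]
R -> miss, frames [M, F, R]
M -> hit
Z -> miss, frames [M, F, R, Z]
M -> hit
R -> hit
Y -> miss, evict F, frames [M, R, Z, Y]
M -> hit
Y -> hit
M -> hit
V -> miss, evict Z, frames [M, R, Y, V]
Z -> miss, evict V, frames [M, R, Y, Z]
V -> miss, evict Z, frames [M, R, Y, V]
M -> hit
Z -> miss, evict V, frames [M, R, Y, Z]
Hits: 7.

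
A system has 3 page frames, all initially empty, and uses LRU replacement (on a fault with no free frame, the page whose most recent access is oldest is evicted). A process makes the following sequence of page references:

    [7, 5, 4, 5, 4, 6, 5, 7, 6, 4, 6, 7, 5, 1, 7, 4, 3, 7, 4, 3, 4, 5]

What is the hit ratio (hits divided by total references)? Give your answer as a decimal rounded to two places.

7 -> miss, frames [7]
5 -> miss, frames [7, 5]
4 -> miss, frames [7, 5, 4]
5 -> hit
4 -> hit
6 -> miss, evict 7, frames [5, 4, 6]
5 -> hit
7 -> miss, evict 4, frames [6, 5, 7]
6 -> hit
4 -> miss, evict 5, frames [7, 6, 4]
6 -> hit
7 -> hit
5 -> miss, evict 4, frames [6, 7, 5]
1 -> miss, evict 6, frames [7, 5, 1]
7 -> hit
4 -> miss, evict 5, frames [1, 7, 4]
3 -> miss, evict 1, frames [7, 4, 3]
7 -> hit
4 -> hit
3 -> hit
4 -> hit
5 -> miss, evict 7, frames [3, 4, 5]
Hits: 11 of 22 references → 11/22 = 0.5000.

0.50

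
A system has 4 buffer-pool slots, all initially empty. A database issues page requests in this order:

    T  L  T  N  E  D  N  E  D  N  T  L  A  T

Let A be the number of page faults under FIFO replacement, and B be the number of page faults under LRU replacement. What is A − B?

Under FIFO: F F . F F F . . . . F F F . → 8 faults.
Under LRU: F F . F F F . . . . . F F . → 7 faults.
A − B = 8 − 7 = 1.

1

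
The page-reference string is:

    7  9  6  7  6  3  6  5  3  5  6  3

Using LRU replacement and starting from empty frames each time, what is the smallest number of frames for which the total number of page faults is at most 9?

f=1: 12 faults
f=2: 9 faults
f=3: 5 faults
f=4: 5 faults
f=5: 5 faults
Smallest f with faults ≤ 9 is 2.

2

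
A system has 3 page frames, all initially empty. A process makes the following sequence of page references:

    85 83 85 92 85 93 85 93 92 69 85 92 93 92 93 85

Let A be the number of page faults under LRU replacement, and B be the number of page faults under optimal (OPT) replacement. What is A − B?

Under LRU: F F . F . F . . . F F . F . . . → 7 faults.
Under OPT: F F . F . F . . . F . . F . . . → 6 faults.
A − B = 7 − 6 = 1.

1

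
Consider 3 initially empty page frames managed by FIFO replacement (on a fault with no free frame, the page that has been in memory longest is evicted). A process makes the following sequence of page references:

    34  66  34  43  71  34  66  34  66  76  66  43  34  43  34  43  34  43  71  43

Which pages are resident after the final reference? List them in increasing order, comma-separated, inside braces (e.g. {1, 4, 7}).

{34, 43, 71}

34 -> miss, frames {34}
66 -> miss, frames {34,66}
34 -> hit
43 -> miss, frames {34,66,43}
71 -> miss, evict 34, frames {66,43,71}
34 -> miss, evict 66, frames {43,71,34}
66 -> miss, evict 43, frames {71,34,66}
34 -> hit
66 -> hit
76 -> miss, evict 71, frames {34,66,76}
66 -> hit
43 -> miss, evict 34, frames {66,76,43}
34 -> miss, evict 66, frames {76,43,34}
43 -> hit
34 -> hit
43 -> hit
34 -> hit
43 -> hit
71 -> miss, evict 76, frames {43,34,71}
43 -> hit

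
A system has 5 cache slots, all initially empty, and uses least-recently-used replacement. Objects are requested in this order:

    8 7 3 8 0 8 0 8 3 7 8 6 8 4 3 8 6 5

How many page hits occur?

11

8 -> miss, frames {8}
7 -> miss, frames {8,7}
3 -> miss, frames {8,7,3}
8 -> hit
0 -> miss, frames {7,3,8,0}
8 -> hit
0 -> hit
8 -> hit
3 -> hit
7 -> hit
8 -> hit
6 -> miss, frames {0,3,7,8,6}
8 -> hit
4 -> miss, evict 0, frames {3,7,6,8,4}
3 -> hit
8 -> hit
6 -> hit
5 -> miss, evict 7, frames {4,3,8,6,5}
Hits: 11.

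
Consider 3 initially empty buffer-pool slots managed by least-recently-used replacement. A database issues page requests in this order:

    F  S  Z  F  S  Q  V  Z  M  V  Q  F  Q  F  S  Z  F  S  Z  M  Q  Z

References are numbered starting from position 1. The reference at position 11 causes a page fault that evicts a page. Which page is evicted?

pos 1: F → miss, frames [F]
pos 2: S → miss, frames [F, S]
pos 3: Z → miss, frames [F, S, Z]
pos 4: F → hit
pos 5: S → hit
pos 6: Q → miss, evict Z, frames [F, S, Q]
pos 7: V → miss, evict F, frames [S, Q, V]
pos 8: Z → miss, evict S, frames [Q, V, Z]
pos 9: M → miss, evict Q, frames [V, Z, M]
pos 10: V → hit
pos 11: Q → miss, evict Z, frames [M, V, Q]
At position 11, page Z is evicted.

Z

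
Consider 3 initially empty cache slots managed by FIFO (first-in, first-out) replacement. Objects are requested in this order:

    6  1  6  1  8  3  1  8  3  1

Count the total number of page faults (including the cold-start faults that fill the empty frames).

6 -> miss, frames [6]
1 -> miss, frames [6, 1]
6 -> hit
1 -> hit
8 -> miss, frames [6, 1, 8]
3 -> miss, evict 6, frames [1, 8, 3]
1 -> hit
8 -> hit
3 -> hit
1 -> hit
Page faults: 4.

4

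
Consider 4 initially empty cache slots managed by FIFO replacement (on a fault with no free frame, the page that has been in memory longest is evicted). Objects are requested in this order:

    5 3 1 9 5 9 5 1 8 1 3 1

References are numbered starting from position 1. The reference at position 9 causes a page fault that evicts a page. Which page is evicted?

5

pos 1: 5 -> miss, frames {5}
pos 2: 3 -> miss, frames {5,3}
pos 3: 1 -> miss, frames {5,3,1}
pos 4: 9 -> miss, frames {5,3,1,9}
pos 5: 5 -> hit
pos 6: 9 -> hit
pos 7: 5 -> hit
pos 8: 1 -> hit
pos 9: 8 -> miss, evict 5, frames {3,1,9,8}
At position 9, page 5 is evicted.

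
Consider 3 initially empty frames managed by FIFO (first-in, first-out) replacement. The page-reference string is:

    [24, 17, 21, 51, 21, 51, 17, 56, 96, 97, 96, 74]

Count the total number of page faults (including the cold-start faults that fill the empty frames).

24 -> fault, frames (24)
17 -> fault, frames (24 17)
21 -> fault, frames (24 17 21)
51 -> fault, evict 24, frames (17 21 51)
21 -> hit
51 -> hit
17 -> hit
56 -> fault, evict 17, frames (21 51 56)
96 -> fault, evict 21, frames (51 56 96)
97 -> fault, evict 51, frames (56 96 97)
96 -> hit
74 -> fault, evict 56, frames (96 97 74)
Page faults: 8.

8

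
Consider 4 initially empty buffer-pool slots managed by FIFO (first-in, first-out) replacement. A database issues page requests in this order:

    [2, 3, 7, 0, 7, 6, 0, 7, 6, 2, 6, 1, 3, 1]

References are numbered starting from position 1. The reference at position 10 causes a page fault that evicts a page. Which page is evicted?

3

pos 1: 2 -> fault, frames [2]
pos 2: 3 -> fault, frames [2, 3]
pos 3: 7 -> fault, frames [2, 3, 7]
pos 4: 0 -> fault, frames [2, 3, 7, 0]
pos 5: 7 -> hit
pos 6: 6 -> fault, evict 2, frames [3, 7, 0, 6]
pos 7: 0 -> hit
pos 8: 7 -> hit
pos 9: 6 -> hit
pos 10: 2 -> fault, evict 3, frames [7, 0, 6, 2]
At position 10, page 3 is evicted.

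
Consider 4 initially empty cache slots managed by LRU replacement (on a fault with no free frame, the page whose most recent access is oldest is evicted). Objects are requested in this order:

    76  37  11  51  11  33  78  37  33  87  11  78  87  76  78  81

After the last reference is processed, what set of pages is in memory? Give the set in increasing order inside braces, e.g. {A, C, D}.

76: miss, frames [76]
37: miss, frames [76, 37]
11: miss, frames [76, 37, 11]
51: miss, frames [76, 37, 11, 51]
11: hit
33: miss, evict 76, frames [37, 51, 11, 33]
78: miss, evict 37, frames [51, 11, 33, 78]
37: miss, evict 51, frames [11, 33, 78, 37]
33: hit
87: miss, evict 11, frames [78, 37, 33, 87]
11: miss, evict 78, frames [37, 33, 87, 11]
78: miss, evict 37, frames [33, 87, 11, 78]
87: hit
76: miss, evict 33, frames [11, 78, 87, 76]
78: hit
81: miss, evict 11, frames [87, 76, 78, 81]

{76, 78, 81, 87}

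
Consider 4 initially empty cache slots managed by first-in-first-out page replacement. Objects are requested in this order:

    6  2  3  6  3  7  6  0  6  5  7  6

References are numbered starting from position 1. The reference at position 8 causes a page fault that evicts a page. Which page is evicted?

6

pos 1: 6: miss, frames {6}
pos 2: 2: miss, frames {6,2}
pos 3: 3: miss, frames {6,2,3}
pos 4: 6: hit
pos 5: 3: hit
pos 6: 7: miss, frames {6,2,3,7}
pos 7: 6: hit
pos 8: 0: miss, evict 6, frames {2,3,7,0}
At position 8, page 6 is evicted.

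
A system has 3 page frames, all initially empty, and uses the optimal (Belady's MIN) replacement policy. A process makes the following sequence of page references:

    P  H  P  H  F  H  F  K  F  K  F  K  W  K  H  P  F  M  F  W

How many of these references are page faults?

P → fault, frames {P}
H → fault, frames {P,H}
P → hit
H → hit
F → fault, frames {P,H,F}
H → hit
F → hit
K → fault, evict P, frames {H,F,K}
F → hit
K → hit
F → hit
K → hit
W → fault, evict F, frames {H,K,W}
K → hit
H → hit
P → fault, evict K, frames {H,W,P}
F → fault, evict P, frames {H,W,F}
M → fault, evict H, frames {W,F,M}
F → hit
W → hit
Page faults: 8.

8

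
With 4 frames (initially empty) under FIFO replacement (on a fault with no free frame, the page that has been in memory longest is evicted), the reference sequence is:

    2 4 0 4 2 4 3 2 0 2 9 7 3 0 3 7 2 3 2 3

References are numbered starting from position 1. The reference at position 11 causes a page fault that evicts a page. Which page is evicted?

2

pos 1: 2 → fault, frames [2]
pos 2: 4 → fault, frames [2, 4]
pos 3: 0 → fault, frames [2, 4, 0]
pos 4: 4 → hit
pos 5: 2 → hit
pos 6: 4 → hit
pos 7: 3 → fault, frames [2, 4, 0, 3]
pos 8: 2 → hit
pos 9: 0 → hit
pos 10: 2 → hit
pos 11: 9 → fault, evict 2, frames [4, 0, 3, 9]
At position 11, page 2 is evicted.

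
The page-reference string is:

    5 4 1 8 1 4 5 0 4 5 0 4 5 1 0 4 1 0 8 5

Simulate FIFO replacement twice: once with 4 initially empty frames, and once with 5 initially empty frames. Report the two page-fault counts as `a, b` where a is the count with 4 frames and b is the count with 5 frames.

4 frames: F F F F . . . F . F . F . F . . . . F . → 9 faults.
5 frames: F F F F . . . F . . . . . . . . . . . . → 5 faults.
5 < 9: adding a frame reduced faults, as is typical.

9, 5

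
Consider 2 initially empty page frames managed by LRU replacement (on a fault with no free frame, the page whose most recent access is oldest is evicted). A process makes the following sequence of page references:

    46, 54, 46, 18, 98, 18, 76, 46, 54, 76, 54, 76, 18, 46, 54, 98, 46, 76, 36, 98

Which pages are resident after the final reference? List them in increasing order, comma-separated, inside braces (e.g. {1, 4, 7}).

{36, 98}

46: miss, frames [46]
54: miss, frames [46, 54]
46: hit
18: miss, evict 54, frames [46, 18]
98: miss, evict 46, frames [18, 98]
18: hit
76: miss, evict 98, frames [18, 76]
46: miss, evict 18, frames [76, 46]
54: miss, evict 76, frames [46, 54]
76: miss, evict 46, frames [54, 76]
54: hit
76: hit
18: miss, evict 54, frames [76, 18]
46: miss, evict 76, frames [18, 46]
54: miss, evict 18, frames [46, 54]
98: miss, evict 46, frames [54, 98]
46: miss, evict 54, frames [98, 46]
76: miss, evict 98, frames [46, 76]
36: miss, evict 46, frames [76, 36]
98: miss, evict 76, frames [36, 98]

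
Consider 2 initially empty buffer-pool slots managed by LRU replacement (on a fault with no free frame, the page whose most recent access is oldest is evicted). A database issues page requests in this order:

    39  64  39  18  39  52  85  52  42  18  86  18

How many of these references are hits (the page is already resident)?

4

39 → fault, frames {39}
64 → fault, frames {39,64}
39 → hit
18 → fault, evict 64, frames {39,18}
39 → hit
52 → fault, evict 18, frames {39,52}
85 → fault, evict 39, frames {52,85}
52 → hit
42 → fault, evict 85, frames {52,42}
18 → fault, evict 52, frames {42,18}
86 → fault, evict 42, frames {18,86}
18 → hit
Hits: 4.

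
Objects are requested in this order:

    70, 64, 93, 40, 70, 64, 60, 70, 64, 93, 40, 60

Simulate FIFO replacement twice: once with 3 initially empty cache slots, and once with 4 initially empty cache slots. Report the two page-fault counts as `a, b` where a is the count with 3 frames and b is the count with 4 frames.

9, 10

3 frames: F F F F F F F . . F F . → 9 faults.
4 frames: F F F F . . F F F F F F → 10 faults.
10 > 9: adding a frame increased faults — Belady's anomaly.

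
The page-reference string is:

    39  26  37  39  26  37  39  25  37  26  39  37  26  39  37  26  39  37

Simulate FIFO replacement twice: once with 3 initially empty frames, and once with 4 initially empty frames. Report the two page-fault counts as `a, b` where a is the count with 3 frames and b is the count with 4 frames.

3 frames: F F F . . . . F . . F . F . F . . . → 7 faults.
4 frames: F F F . . . . F . . . . . . . . . . → 4 faults.
4 < 7: adding a frame reduced faults, as is typical.

7, 4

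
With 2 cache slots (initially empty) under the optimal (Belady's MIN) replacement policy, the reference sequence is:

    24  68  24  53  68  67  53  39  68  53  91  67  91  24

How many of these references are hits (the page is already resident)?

24: fault, frames [24]
68: fault, frames [24, 68]
24: hit
53: fault, evict 24, frames [68, 53]
68: hit
67: fault, evict 68, frames [53, 67]
53: hit
39: fault, evict 67, frames [53, 39]
68: fault, evict 39, frames [53, 68]
53: hit
91: fault, evict 68, frames [53, 91]
67: fault, evict 53, frames [91, 67]
91: hit
24: fault, evict 67, frames [91, 24]
Hits: 5.

5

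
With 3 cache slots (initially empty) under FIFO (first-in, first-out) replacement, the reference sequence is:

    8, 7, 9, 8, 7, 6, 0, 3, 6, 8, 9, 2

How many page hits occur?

8: fault, frames {8}
7: fault, frames {8,7}
9: fault, frames {8,7,9}
8: hit
7: hit
6: fault, evict 8, frames {7,9,6}
0: fault, evict 7, frames {9,6,0}
3: fault, evict 9, frames {6,0,3}
6: hit
8: fault, evict 6, frames {0,3,8}
9: fault, evict 0, frames {3,8,9}
2: fault, evict 3, frames {8,9,2}
Hits: 3.

3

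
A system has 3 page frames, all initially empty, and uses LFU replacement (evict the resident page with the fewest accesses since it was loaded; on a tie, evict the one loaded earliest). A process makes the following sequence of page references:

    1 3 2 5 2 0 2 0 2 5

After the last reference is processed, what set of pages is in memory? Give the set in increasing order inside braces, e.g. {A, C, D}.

{0, 2, 5}

1: fault, frames {1}
3: fault, frames {1,3}
2: fault, frames {1,3,2}
5: fault, evict 1, frames {3,2,5}
2: hit
0: fault, evict 3, frames {2,5,0}
2: hit
0: hit
2: hit
5: hit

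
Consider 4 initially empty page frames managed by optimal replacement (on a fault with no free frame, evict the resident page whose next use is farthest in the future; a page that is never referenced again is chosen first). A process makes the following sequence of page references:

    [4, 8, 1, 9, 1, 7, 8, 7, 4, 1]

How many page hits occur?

5

4 → miss, frames {4}
8 → miss, frames {4,8}
1 → miss, frames {4,8,1}
9 → miss, frames {4,8,1,9}
1 → hit
7 → miss, evict 9, frames {4,8,1,7}
8 → hit
7 → hit
4 → hit
1 → hit
Hits: 5.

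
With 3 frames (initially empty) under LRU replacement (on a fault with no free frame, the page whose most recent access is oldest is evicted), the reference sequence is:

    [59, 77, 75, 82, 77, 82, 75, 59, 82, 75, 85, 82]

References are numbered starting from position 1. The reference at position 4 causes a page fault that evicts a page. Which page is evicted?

pos 1: 59 -> fault, frames [59]
pos 2: 77 -> fault, frames [59, 77]
pos 3: 75 -> fault, frames [59, 77, 75]
pos 4: 82 -> fault, evict 59, frames [77, 75, 82]
At position 4, page 59 is evicted.

59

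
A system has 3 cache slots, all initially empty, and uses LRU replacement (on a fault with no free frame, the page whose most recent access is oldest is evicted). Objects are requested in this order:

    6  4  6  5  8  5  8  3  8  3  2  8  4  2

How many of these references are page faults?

7

6 → fault, frames [6]
4 → fault, frames [6, 4]
6 → hit
5 → fault, frames [4, 6, 5]
8 → fault, evict 4, frames [6, 5, 8]
5 → hit
8 → hit
3 → fault, evict 6, frames [5, 8, 3]
8 → hit
3 → hit
2 → fault, evict 5, frames [8, 3, 2]
8 → hit
4 → fault, evict 3, frames [2, 8, 4]
2 → hit
Page faults: 7.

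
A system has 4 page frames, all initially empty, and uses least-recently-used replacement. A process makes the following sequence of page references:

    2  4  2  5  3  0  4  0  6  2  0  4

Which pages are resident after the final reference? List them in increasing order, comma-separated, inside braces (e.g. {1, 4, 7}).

{0, 2, 4, 6}

2 → fault, frames {2}
4 → fault, frames {2,4}
2 → hit
5 → fault, frames {4,2,5}
3 → fault, frames {4,2,5,3}
0 → fault, evict 4, frames {2,5,3,0}
4 → fault, evict 2, frames {5,3,0,4}
0 → hit
6 → fault, evict 5, frames {3,4,0,6}
2 → fault, evict 3, frames {4,0,6,2}
0 → hit
4 → hit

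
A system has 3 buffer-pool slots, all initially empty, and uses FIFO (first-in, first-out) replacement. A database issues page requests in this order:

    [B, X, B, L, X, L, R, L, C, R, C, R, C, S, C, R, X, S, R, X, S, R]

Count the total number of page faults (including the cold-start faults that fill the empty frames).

8

B: miss, frames (B)
X: miss, frames (B X)
B: hit
L: miss, frames (B X L)
X: hit
L: hit
R: miss, evict B, frames (X L R)
L: hit
C: miss, evict X, frames (L R C)
R: hit
C: hit
R: hit
C: hit
S: miss, evict L, frames (R C S)
C: hit
R: hit
X: miss, evict R, frames (C S X)
S: hit
R: miss, evict C, frames (S X R)
X: hit
S: hit
R: hit
Page faults: 8.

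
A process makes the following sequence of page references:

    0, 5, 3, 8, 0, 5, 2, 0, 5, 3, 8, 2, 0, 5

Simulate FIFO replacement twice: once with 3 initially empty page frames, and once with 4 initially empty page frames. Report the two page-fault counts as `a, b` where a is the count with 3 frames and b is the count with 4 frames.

3 frames: F F F F F F F . . F F . F F → 11 faults.
4 frames: F F F F . . F F F F F F F F → 12 faults.
12 > 11: adding a frame increased faults — Belady's anomaly.

11, 12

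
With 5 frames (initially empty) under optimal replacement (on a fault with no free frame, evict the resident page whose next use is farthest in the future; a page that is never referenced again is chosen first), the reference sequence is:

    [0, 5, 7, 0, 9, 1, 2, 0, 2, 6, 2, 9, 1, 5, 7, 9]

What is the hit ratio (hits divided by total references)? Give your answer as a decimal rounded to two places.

0 → fault, frames (0)
5 → fault, frames (0 5)
7 → fault, frames (0 5 7)
0 → hit
9 → fault, frames (0 5 7 9)
1 → fault, frames (0 5 7 9 1)
2 → fault, evict 7, frames (0 5 9 1 2)
0 → hit
2 → hit
6 → fault, evict 0, frames (5 9 1 2 6)
2 → hit
9 → hit
1 → hit
5 → hit
7 → fault, evict 6, frames (5 9 1 2 7)
9 → hit
Hits: 8 of 16 references → 8/16 = 0.5000.

0.50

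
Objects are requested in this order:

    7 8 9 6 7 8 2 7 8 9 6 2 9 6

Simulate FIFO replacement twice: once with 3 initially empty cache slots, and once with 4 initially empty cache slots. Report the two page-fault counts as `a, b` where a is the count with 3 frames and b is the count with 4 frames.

3 frames: F F F F F F F . . F F . . . → 9 faults.
4 frames: F F F F . . F F F F F F . . → 10 faults.
10 > 9: adding a frame increased faults — Belady's anomaly.

9, 10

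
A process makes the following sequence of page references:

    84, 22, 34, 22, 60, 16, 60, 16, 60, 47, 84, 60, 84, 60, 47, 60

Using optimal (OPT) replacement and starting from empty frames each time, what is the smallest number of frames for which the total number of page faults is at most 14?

f=1: 16 faults
f=2: 8 faults
f=3: 6 faults
f=4: 6 faults
f=5: 6 faults
f=6: 6 faults
Smallest f with faults ≤ 14 is 2.

2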